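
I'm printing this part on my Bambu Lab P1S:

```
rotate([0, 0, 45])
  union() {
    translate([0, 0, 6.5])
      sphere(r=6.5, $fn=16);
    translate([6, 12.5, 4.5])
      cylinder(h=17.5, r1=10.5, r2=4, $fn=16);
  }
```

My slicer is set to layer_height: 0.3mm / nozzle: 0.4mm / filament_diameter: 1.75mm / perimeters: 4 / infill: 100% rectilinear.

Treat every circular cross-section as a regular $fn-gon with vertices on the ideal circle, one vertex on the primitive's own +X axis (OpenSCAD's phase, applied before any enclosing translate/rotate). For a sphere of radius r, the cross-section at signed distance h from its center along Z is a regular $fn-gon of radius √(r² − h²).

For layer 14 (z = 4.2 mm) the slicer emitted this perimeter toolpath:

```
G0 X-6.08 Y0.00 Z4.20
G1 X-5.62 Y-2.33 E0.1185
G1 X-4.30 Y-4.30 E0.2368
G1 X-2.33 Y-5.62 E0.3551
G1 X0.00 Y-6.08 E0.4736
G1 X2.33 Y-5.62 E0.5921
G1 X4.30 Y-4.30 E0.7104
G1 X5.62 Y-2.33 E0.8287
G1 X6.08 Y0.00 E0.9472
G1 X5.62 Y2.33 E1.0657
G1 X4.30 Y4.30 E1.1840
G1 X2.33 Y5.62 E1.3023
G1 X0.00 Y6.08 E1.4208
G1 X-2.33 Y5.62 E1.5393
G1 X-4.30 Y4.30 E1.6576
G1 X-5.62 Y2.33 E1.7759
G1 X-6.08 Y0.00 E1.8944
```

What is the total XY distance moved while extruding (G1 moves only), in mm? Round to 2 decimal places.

Sum the Euclidean lengths of each G1 segment: total = 37.97 mm.

37.97 mm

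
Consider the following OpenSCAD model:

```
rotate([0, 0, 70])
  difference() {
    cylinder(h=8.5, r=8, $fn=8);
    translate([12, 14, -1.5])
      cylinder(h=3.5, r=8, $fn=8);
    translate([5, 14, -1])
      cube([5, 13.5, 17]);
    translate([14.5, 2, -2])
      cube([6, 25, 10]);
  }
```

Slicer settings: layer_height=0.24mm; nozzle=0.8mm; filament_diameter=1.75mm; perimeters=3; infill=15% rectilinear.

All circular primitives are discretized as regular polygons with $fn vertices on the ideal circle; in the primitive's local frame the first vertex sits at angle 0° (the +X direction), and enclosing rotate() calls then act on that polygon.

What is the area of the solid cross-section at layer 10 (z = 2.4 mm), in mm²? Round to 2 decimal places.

At z = 2.4 mm: the r=8 cylinder contributes a regular 8-gon of circumradius 8 (area = (8/2)·8.000²·sin(360°/8) = 181.02 mm²); the cylinder at (12, 14) is not intersected at this z (z outside [-1.5, 2]); the 5×13.5 cube at (5, 14) contributes its full rectangle (area 67.50 mm²); the 6×25 cube at (14.5, 2) contributes its full rectangle (area 150.00 mm²); Taking the first minus the rest: starting from the r=8 cylinder (181.02 mm²), the 5×13.5 cube at (5, 14) misses the remaining region (no effect); the 6×25 cube at (14.5, 2) misses the remaining region (no effect) — area = 181.02 mm²; (whole slice rotated 70° about Z — lengths, areas and connectivity unchanged). Overall, the cross-section is a single solid region. Net area = 181.02 mm².

181.02 mm²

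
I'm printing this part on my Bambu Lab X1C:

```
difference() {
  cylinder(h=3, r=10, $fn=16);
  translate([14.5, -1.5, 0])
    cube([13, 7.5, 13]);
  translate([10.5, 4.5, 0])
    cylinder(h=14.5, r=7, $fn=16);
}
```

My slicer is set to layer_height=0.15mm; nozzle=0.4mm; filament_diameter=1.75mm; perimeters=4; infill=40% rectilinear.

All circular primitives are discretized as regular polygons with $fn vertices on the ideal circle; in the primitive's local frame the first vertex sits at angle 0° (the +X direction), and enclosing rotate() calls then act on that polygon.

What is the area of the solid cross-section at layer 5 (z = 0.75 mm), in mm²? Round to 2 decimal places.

261.83 mm²

At z = 0.75 mm: the r=10 cylinder contributes a regular 16-gon of circumradius 10 (area = (16/2)·10.000²·sin(360°/16) = 306.15 mm²); the cube at (14.5, -1.5) is present — its section is the full 13×7.5 rectangle (area 97.50 mm²); the r=7 cylinder at (10.5, 4.5) gives a regular 16-gon of circumradius 7 (constant along its height) (area = (16/2)·7.000²·sin(360°/16) = 150.01 mm²); Subtracting the remaining from the first: starting from the r=10 cylinder (306.15 mm²), the 13×7.5 cube at (14.5, -1.5) misses the remaining region (no effect); the r=7 cylinder at (10.5, 4.5) partially overlaps it — only the 44.32 mm² overlap (of its 150.01 mm²) is removed, clipping the outline — area = 261.83 mm². Overall, the cross-section is a single solid region. Net area = 261.83 mm².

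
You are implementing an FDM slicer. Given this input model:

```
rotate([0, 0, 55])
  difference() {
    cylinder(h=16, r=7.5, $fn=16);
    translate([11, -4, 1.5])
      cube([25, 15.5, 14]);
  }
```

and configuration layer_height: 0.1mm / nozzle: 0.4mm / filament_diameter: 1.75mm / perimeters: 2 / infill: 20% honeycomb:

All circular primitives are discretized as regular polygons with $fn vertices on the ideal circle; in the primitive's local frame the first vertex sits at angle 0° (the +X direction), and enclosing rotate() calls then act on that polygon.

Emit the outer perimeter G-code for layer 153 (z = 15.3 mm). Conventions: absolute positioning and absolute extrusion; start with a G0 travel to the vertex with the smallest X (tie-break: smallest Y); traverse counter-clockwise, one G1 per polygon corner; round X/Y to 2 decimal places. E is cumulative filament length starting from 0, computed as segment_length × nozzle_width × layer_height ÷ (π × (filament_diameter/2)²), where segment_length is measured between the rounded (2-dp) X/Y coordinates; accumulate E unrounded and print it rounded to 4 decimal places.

G0 X-7.39 Y-1.30 Z15.30
G1 X-6.33 Y-4.03 E0.0487
G1 X-4.30 Y-6.14 E0.0974
G1 X-1.62 Y-7.32 E0.1461
G1 X1.30 Y-7.39 E0.1947
G1 X4.03 Y-6.33 E0.2434
G1 X6.14 Y-4.30 E0.2921
G1 X7.32 Y-1.62 E0.3408
G1 X7.39 Y1.30 E0.3893
G1 X6.33 Y4.03 E0.4380
G1 X4.30 Y6.14 E0.4867
G1 X1.62 Y7.32 E0.5354
G1 X-1.30 Y7.39 E0.5840
G1 X-4.03 Y6.33 E0.6327
G1 X-6.14 Y4.30 E0.6814
G1 X-7.32 Y1.62 E0.7301
G1 X-7.39 Y-1.30 E0.7787

At z = 15.3 mm: the cylinder: section is a regular 16-gon, circumradius r=7.5; the 25×15.5 cube at (11, -4) contributes its full rectangle; Taking the first minus the rest: starting from the r=7.5 cylinder, the 25×15.5 cube at (11, -4) misses the remaining region (no effect) — 1 connected region; (rotated 55° about Z; rotation is an isometry so areas/perimeters/island counts are preserved). The outline is a single polygon with 16 vertices. Extrusion per mm of travel: 0.4 × 0.1 / (π × 0.875²) = 0.016630. Accumulating E over each segment gives final E = 0.7787.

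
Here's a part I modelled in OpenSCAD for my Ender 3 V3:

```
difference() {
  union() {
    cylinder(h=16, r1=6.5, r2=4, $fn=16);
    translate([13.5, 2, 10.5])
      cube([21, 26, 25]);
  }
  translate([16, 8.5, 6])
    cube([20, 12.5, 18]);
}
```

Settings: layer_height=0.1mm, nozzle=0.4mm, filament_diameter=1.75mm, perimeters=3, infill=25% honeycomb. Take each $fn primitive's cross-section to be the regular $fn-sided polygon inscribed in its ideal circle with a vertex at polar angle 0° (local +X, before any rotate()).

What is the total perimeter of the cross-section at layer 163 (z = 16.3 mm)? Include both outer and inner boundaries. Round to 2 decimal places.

131.00 mm

At z = 16.3 mm: the cone does not reach this height (z outside [0, 16]); the cube at (13.5, 2) (footprint 21×26) is included at this height (perimeter 94.00 mm); Taking the union: only the 21×26 cube at (13.5, 2) is present, so the union is just that shape — boundary = 94.00 mm; the cube at (16, 8.5) (footprint 20×12.5) is included at this height (perimeter 65.00 mm); Subtracting the remaining from the first: starting from that combined region, the 20×12.5 cube at (16, 8.5) partially overlaps it — only the 231.25 mm² overlap (of its 250.00 mm²) is removed, clipping the outline — boundary = 131.00 mm. Overall, the cross-section is a single solid region. Total boundary length (outer) = 131.00 mm.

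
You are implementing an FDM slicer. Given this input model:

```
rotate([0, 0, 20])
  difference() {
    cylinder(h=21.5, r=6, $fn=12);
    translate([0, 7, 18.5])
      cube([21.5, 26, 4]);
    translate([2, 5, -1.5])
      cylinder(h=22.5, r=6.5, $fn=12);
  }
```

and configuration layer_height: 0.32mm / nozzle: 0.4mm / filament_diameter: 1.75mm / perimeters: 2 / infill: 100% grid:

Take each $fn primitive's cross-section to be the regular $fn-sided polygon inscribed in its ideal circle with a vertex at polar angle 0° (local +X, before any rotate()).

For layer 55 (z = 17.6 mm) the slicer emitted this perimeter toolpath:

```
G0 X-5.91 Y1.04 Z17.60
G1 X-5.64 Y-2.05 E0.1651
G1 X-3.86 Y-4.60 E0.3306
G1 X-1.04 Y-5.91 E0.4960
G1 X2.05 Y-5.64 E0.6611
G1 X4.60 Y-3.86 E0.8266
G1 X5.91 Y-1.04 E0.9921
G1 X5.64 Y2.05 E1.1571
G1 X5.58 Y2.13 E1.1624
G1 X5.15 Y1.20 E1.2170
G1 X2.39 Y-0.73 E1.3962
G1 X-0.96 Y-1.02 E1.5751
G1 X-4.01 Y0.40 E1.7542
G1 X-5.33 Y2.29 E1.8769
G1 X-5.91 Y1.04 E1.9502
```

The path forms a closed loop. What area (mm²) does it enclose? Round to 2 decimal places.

54.53 mm²

Apply the shoelace formula to the sequence of (X, Y) vertices; enclosed area = 54.53 mm².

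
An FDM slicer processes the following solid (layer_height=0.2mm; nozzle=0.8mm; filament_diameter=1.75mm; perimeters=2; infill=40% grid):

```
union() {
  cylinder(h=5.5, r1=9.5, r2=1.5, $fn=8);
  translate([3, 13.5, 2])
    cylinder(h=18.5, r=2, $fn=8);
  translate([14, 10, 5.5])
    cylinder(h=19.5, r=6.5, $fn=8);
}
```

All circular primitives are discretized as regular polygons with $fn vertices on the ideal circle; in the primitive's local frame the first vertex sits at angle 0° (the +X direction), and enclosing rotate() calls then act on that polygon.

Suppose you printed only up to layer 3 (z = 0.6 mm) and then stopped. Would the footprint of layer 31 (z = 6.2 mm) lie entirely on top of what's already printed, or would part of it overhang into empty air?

part overhangs

Compare the two slices. At z = 0.6: the cone contributes a regular 8-gon of circumradius 8.627 (interpolated between r1=9.5 and r2=1.5 at t=0.109) (area = (8/2)·8.627²·sin(360°/8) = 210.52 mm²); the cylinder at (3, 13.5) is absent (z outside [2, 20.5]); the cylinder at (14, 10) is not intersected at this z (z outside [5.5, 25]); Merging all regions: only the cone is present, so the union is just that shape — area = 210.52 mm². At z = 6.2: the cone is not intersected at this z (z outside [0, 5.5]); the cylinder at (3, 13.5): section is a regular 8-gon, circumradius r=2 (area = (8/2)·2.000²·sin(360°/8) = 11.31 mm²); the r=6.5 cylinder at (14, 10) gives a regular 8-gon of circumradius 6.5 (constant along its height) (area = (8/2)·6.500²·sin(360°/8) = 119.50 mm²); Taking the union: the 2 present regions are separate (no shared area or edge), so areas and boundary lengths simply add and each stays a separate island — area = 130.81 mm². Checking containment: at z = 6.2 the cross-section extends beyond the z = 0.6 cross-section by about 130.81 mm².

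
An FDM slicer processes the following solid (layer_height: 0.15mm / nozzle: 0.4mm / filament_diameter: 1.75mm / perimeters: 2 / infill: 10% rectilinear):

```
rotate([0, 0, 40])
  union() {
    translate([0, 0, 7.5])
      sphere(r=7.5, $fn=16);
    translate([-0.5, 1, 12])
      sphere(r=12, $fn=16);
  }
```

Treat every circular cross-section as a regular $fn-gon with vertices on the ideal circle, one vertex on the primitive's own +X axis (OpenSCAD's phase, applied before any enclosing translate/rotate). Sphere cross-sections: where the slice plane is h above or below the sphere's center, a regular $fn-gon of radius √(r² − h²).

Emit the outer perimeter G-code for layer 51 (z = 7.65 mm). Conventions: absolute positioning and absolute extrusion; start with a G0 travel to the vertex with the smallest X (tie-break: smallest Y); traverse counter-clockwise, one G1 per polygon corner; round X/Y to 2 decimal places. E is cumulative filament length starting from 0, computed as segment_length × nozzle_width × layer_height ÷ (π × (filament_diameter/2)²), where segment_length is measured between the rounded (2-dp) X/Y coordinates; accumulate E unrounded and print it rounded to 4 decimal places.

G0 X-12.17 Y1.42 Z7.65
G1 X-11.69 Y-2.92 E0.1089
G1 X-9.59 Y-6.74 E0.2177
G1 X-6.19 Y-9.48 E0.3266
G1 X-2.00 Y-10.70 E0.4354
G1 X2.34 Y-10.22 E0.5444
G1 X6.16 Y-8.12 E0.6531
G1 X8.89 Y-4.72 E0.7619
G1 X10.12 Y-0.53 E0.8708
G1 X9.64 Y3.81 E0.9797
G1 X7.54 Y7.63 E1.0885
G1 X4.14 Y10.36 E1.1972
G1 X-0.05 Y11.59 E1.3062
G1 X-4.39 Y11.11 E1.4151
G1 X-8.21 Y9.01 E1.5238
G1 X-10.95 Y5.61 E1.6328
G1 X-12.17 Y1.42 E1.7416

At z = 7.65 mm: the r=7.5 sphere contributes a regular 16-gon of circumradius √(7.5²−0.15²) = 7.498; the r=12 sphere at (-0.5, 1) contributes a regular 16-gon of circumradius √(12²−4.35²) = 11.184; Taking the union: the r=7.5 sphere lies entirely inside the r=12 sphere at (-0.5, 1), so the union is just the r=12 sphere at (-0.5, 1) — 1 connected region; (whole slice rotated 40° about Z — lengths, areas and connectivity unchanged). The outline is a single polygon with 16 vertices. Extrusion per mm of travel: 0.4 × 0.15 / (π × 0.875²) = 0.024945. Accumulating E over each segment gives final E = 1.7416.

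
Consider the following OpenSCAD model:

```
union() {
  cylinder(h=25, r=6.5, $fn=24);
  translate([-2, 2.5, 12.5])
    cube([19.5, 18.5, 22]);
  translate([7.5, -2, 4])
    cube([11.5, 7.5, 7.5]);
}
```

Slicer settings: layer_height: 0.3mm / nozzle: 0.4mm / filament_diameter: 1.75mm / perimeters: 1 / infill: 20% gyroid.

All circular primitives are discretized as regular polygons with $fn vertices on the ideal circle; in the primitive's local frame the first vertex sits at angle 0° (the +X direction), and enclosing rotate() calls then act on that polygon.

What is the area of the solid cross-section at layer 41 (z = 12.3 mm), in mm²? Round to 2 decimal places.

131.22 mm²

At z = 12.3 mm: the cylinder: section is a regular 24-gon, circumradius r=6.5 (area = (24/2)·6.500²·sin(360°/24) = 131.22 mm²); the cube at (-2, 2.5) is not intersected at this z (z outside [12.5, 34.5]); the cube at (7.5, -2) is not intersected at this z (z outside [4, 11.5]); Combining (union): only the r=6.5 cylinder is present, so the union is just that shape — area = 131.22 mm². Overall, the cross-section is a single solid region. Net area = 131.22 mm².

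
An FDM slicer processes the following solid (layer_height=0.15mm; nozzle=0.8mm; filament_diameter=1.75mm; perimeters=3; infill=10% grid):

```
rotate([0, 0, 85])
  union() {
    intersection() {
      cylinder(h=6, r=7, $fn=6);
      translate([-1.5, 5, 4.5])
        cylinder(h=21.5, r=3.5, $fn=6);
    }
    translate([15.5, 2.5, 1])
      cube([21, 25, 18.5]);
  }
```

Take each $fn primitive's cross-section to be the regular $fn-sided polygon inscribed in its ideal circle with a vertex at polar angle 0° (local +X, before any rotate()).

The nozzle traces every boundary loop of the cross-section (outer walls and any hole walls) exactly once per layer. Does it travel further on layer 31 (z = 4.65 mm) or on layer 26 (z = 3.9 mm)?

Layer 31 (z = 4.65): the r=7 cylinder gives a regular 6-gon of circumradius 7 (constant along its height) (perimeter = 2·6·7.000·sin(180°/6) = 42.00 mm); the r=3.5 cylinder at (-1.5, 5) gives a regular 6-gon of circumradius 3.5 (constant along its height) (perimeter = 2·6·3.500·sin(180°/6) = 21.00 mm); Keeping only the common overlap: the r=3.5 cylinder at (-1.5, 5) partially overlaps the r=7 cylinder; clipping to the common part keeps 21.41 mm² — boundary = 17.84 mm; the cube at (15.5, 2.5) is present — its section is the full 21×25 rectangle (perimeter 92.00 mm); Merging all regions: the 2 present regions are separate (no shared area or edge), so areas and boundary lengths simply add and each stays a separate island — boundary = 109.84 mm; (rotated 85° about Z; rotation is an isometry so areas/perimeters/island counts are preserved). So its perimeter = 109.84 mm. Layer 26 (z = 3.9): the r=7 cylinder contributes a regular 6-gon of circumradius 7 (perimeter = 2·6·7.000·sin(180°/6) = 42.00 mm); the cylinder at (-1.5, 5) is absent (z outside [4.5, 26]); Taking the intersection: at least one operand is absent at this height, so nothing remains; the cube at (15.5, 2.5) (footprint 21×25) is included at this height (perimeter 92.00 mm); Combining (union): only the 21×25 cube at (15.5, 2.5) is present, so the union is just that shape — boundary = 92.00 mm; (whole slice rotated 85° about Z — lengths, areas and connectivity unchanged). So its perimeter = 92.00 mm. Layer 31 is larger (109.84 vs 92.00 mm).

layer 31 (z = 4.65 mm)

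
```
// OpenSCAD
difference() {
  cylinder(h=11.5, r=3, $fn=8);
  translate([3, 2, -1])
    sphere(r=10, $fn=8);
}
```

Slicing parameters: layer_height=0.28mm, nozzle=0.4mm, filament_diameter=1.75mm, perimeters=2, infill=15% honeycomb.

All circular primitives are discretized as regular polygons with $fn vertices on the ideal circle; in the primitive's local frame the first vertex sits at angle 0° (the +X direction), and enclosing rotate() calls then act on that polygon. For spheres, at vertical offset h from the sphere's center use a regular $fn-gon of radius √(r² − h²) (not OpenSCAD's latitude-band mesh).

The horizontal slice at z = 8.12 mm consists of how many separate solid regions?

At z = 8.12 mm: the r=3 cylinder gives a regular 8-gon of circumradius 3 (constant along its height); the r=10 sphere at (3, 2) contributes a regular 8-gon of circumradius √(10²−9.12²) = 4.102; After the difference (first − rest): starting from the r=3 cylinder, the r=10 sphere at (3, 2) partially overlaps it — only the 12.26 mm² overlap (of its 47.59 mm²) is removed, clipping the outline — 1 connected region. The result has 1 disconnected region.

1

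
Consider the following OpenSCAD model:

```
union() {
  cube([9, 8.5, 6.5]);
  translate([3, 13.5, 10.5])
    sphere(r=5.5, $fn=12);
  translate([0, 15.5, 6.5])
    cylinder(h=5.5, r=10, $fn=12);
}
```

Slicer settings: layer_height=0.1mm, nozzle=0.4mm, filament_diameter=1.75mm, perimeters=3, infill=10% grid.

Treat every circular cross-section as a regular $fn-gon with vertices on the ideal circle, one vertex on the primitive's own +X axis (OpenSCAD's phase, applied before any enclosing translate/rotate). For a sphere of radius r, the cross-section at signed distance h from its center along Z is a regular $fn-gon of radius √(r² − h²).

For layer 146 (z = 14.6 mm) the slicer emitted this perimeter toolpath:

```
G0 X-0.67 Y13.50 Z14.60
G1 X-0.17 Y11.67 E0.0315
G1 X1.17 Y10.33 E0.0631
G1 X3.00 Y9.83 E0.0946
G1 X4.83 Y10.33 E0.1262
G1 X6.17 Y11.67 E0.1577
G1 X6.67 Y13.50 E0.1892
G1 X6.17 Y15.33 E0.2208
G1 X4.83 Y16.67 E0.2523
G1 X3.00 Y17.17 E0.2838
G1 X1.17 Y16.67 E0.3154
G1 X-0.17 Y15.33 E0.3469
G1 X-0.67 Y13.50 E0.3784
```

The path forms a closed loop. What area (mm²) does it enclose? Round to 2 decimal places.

Apply the shoelace formula to the sequence of (X, Y) vertices; enclosed area = 40.26 mm².

40.26 mm²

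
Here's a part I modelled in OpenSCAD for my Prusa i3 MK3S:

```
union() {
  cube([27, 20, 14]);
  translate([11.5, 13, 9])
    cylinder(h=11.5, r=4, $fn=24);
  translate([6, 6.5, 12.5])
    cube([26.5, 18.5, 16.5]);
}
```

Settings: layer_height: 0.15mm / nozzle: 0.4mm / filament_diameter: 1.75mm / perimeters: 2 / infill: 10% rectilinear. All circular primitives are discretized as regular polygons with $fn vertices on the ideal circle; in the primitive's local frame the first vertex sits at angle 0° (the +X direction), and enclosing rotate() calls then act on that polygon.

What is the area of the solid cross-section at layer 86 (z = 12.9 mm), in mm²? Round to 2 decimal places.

At z = 12.9 mm: the cube (footprint 27×20) is included at this height (area 540.00 mm²); the r=4 cylinder at (11.5, 13) gives a regular 24-gon of circumradius 4 (constant along its height) (area = (24/2)·4.000²·sin(360°/24) = 49.69 mm²); the cube at (6, 6.5) is present — its section is the full 26.5×18.5 rectangle (area 490.25 mm²); Combining (union): the regions partially overlap — summed areas 1079.94 mm² minus the doubly-counted overlap 333.19 mm² gives 746.75 mm² — area = 746.75 mm². Overall, the cross-section is a single solid region. Net area = 746.75 mm².

746.75 mm²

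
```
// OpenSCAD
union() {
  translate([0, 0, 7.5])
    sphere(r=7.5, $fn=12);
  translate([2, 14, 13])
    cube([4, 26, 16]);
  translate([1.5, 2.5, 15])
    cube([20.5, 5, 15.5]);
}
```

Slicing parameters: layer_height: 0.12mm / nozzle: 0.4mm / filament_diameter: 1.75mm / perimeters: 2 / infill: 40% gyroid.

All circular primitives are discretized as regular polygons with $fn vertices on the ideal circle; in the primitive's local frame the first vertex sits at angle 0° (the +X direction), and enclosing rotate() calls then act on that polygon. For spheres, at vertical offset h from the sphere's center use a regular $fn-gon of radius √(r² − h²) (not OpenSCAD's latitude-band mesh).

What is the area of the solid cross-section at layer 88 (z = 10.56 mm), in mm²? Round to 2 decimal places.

140.66 mm²

At z = 10.56 mm: the sphere: section is a regular 12-gon, circumradius = √(r²−h²) = √(7.5²−3.06²) = 6.847 (area = (12/2)·6.847²·sin(360°/12) = 140.66 mm²); the cube at (2, 14) does not reach this height (z outside [13, 29]); the cube at (1.5, 2.5) is not intersected at this z (z outside [15, 30.5]); Taking the union: only the r=7.5 sphere is present, so the union is just that shape — area = 140.66 mm². Overall, the cross-section is a single solid region. Net area = 140.66 mm².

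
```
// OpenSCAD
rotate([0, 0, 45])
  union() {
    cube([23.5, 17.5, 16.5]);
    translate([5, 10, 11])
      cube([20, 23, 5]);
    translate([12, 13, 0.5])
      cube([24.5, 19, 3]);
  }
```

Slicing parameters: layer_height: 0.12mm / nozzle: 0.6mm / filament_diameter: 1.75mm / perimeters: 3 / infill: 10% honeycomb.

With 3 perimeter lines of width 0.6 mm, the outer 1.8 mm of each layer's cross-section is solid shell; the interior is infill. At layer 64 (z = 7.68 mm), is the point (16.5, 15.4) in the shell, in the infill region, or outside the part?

At z = 7.68 mm: the 23.5×17.5 cube contributes its full rectangle; the cube at (5, 10) does not reach this height (z outside [11, 16]); the cube at (12, 13) is not intersected at this z (z outside [0.5, 3.5]); Taking the union: only the 23.5×17.5 cube is present, so the union is just that shape — 1 connected region; (rotated 45° about Z; rotation is an isometry so areas/perimeters/island counts are preserved). Overall, the cross-section is a single solid region. Undo the 45° rotation: the query point maps to (22.557, -0.778) in the un-rotated model frame. The nearest boundary edge runs (0.00, 0.00)→(23.50, 0.00); distance from the point to it = 0.78 mm. The point is not inside any of the regions above, so it lies outside the cross-section (0.78 mm from the nearest boundary).

outside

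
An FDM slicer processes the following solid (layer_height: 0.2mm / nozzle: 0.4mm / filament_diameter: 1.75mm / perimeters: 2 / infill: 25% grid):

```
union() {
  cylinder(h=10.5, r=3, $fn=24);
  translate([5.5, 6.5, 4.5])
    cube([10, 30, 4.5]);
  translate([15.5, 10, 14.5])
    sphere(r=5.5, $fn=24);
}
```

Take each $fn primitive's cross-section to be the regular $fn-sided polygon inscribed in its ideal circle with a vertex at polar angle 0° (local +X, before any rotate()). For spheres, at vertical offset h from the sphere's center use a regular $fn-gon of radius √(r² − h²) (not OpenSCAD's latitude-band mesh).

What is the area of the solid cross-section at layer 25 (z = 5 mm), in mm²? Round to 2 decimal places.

At z = 5 mm: the cylinder: section is a regular 24-gon, circumradius r=3 (area = (24/2)·3.000²·sin(360°/24) = 27.95 mm²); the 10×30 cube at (5.5, 6.5) contributes its full rectangle (area 300.00 mm²); the sphere at (15.5, 10) does not reach this height (|z−center|=9.500 > r=5.5); Merging all regions: the 2 present regions are separate (no shared area or edge), so areas and boundary lengths simply add and each stays a separate island — area = 327.95 mm². Overall, the cross-section has 2 separate islands. Net area = 327.95 mm².

327.95 mm²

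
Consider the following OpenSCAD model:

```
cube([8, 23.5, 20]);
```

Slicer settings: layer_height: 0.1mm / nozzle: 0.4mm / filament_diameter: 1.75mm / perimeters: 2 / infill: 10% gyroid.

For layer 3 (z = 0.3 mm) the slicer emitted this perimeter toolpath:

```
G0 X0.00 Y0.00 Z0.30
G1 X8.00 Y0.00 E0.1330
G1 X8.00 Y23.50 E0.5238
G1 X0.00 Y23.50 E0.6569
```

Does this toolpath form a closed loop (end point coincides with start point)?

no

Start point (G0): (0.00, 0.00). End point (last G1): the path does not return to the start — open.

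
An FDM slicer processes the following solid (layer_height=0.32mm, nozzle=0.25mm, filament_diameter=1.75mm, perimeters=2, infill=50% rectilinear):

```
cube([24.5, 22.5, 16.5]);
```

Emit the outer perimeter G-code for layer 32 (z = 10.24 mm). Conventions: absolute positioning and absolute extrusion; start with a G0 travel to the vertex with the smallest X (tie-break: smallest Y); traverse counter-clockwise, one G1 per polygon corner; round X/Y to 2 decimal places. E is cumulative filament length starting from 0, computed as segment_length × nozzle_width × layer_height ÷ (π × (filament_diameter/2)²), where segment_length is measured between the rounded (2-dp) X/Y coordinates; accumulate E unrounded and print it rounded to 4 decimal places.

At z = 10.24 mm: the cube (footprint 24.5×22.5) is included at this height. The outline is a single polygon with 4 vertices. Extrusion per mm of travel: 0.25 × 0.32 / (π × 0.875²) = 0.033260. Accumulating E over each segment gives final E = 3.1265.

G0 X0.00 Y0.00 Z10.24
G1 X24.50 Y0.00 E0.8149
G1 X24.50 Y22.50 E1.5632
G1 X0.00 Y22.50 E2.3781
G1 X0.00 Y0.00 E3.1265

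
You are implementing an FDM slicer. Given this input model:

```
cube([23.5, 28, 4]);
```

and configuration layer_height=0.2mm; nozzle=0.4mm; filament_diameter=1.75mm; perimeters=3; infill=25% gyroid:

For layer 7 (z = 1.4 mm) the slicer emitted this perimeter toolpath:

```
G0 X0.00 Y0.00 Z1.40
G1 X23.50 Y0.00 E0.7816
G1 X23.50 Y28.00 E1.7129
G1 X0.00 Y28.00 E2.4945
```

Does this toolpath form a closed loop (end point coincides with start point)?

no

Start point (G0): (0.00, 0.00). End point (last G1): the path does not return to the start — open.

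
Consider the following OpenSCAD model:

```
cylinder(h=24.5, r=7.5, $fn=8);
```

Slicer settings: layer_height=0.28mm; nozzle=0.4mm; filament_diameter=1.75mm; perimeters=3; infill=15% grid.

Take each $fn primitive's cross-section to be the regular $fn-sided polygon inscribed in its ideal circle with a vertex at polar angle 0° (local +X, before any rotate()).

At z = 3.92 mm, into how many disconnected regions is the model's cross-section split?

1

At z = 3.92 mm: the r=7.5 cylinder gives a regular 8-gon of circumradius 7.5 (constant along its height). The result has 1 disconnected region.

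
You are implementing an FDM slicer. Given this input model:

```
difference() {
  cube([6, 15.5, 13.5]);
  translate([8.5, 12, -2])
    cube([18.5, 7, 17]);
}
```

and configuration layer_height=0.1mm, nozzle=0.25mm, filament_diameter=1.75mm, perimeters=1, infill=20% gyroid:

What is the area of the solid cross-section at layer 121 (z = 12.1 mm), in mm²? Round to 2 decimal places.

At z = 12.1 mm: the cube (footprint 6×15.5) is included at this height (area 93.00 mm²); the 18.5×7 cube at (8.5, 12) contributes its full rectangle (area 129.50 mm²); Taking the first minus the rest: starting from the 6×15.5 cube (93.00 mm²), the 18.5×7 cube at (8.5, 12) misses the remaining region (no effect) — area = 93.00 mm². Overall, the cross-section is a single solid region. Net area = 93.00 mm².

93.00 mm²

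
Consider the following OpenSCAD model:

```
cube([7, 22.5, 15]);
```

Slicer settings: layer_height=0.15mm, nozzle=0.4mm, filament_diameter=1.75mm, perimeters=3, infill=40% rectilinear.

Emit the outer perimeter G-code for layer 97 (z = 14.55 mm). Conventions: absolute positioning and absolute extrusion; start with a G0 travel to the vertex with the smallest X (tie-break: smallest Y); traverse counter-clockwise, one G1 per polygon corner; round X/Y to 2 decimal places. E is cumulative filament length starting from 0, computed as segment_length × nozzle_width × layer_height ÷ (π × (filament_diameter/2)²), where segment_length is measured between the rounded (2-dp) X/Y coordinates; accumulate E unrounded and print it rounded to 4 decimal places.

G0 X0.00 Y0.00 Z14.55
G1 X7.00 Y0.00 E0.1746
G1 X7.00 Y22.50 E0.7359
G1 X0.00 Y22.50 E0.9105
G1 X0.00 Y0.00 E1.4718

At z = 14.55 mm: the 7×22.5 cube contributes its full rectangle. The outline is a single polygon with 4 vertices. Extrusion per mm of travel: 0.4 × 0.15 / (π × 0.875²) = 0.024945. Accumulating E over each segment gives final E = 1.4718.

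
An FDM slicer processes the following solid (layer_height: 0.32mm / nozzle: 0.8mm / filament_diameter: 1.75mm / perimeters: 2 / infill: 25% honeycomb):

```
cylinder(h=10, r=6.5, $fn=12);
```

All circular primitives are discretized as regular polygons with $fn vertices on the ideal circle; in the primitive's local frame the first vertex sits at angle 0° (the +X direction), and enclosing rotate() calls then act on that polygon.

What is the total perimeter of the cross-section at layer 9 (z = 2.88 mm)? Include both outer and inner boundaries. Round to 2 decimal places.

40.38 mm

At z = 2.88 mm: the cylinder: section is a regular 12-gon, circumradius r=6.5 (perimeter = 2·12·6.500·sin(180°/12) = 40.38 mm). Overall, the cross-section is a single solid region. Total boundary length (outer) = 40.38 mm.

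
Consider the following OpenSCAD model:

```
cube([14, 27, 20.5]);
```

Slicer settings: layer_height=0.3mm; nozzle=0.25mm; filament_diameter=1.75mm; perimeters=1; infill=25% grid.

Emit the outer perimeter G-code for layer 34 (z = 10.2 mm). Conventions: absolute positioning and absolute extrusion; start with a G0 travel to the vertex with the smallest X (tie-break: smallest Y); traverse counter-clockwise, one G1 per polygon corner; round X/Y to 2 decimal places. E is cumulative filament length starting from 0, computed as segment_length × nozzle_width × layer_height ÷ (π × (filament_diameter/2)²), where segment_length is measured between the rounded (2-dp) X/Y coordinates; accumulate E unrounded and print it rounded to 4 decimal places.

At z = 10.2 mm: the cube (footprint 14×27) is included at this height. The outline is a single polygon with 4 vertices. Extrusion per mm of travel: 0.25 × 0.3 / (π × 0.875²) = 0.031181. Accumulating E over each segment gives final E = 2.5569.

G0 X0.00 Y0.00 Z10.20
G1 X14.00 Y0.00 E0.4365
G1 X14.00 Y27.00 E1.2784
G1 X0.00 Y27.00 E1.7150
G1 X0.00 Y0.00 E2.5569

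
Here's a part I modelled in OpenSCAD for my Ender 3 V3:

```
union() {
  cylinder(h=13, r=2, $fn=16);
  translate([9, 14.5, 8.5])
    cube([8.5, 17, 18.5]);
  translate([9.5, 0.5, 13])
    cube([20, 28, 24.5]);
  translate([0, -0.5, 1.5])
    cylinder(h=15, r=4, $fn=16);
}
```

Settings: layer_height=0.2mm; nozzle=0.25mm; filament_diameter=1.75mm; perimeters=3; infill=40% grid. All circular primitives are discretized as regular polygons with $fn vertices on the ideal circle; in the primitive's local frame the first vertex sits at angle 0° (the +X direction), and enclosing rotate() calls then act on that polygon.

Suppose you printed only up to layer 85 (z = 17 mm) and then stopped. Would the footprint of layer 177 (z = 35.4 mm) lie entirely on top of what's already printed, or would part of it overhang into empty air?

Compare the two slices. At z = 17: the cylinder is not intersected at this z (z outside [0, 13]); the cube at (9, 14.5) is present — its section is the full 8.5×17 rectangle (area 144.50 mm²); the cube at (9.5, 0.5) is present — its section is the full 20×28 rectangle (area 560.00 mm²); the cylinder at (0, -0.5) is absent (z outside [1.5, 16.5]); Merging all regions: the regions partially overlap — summed areas 704.50 mm² minus the doubly-counted overlap 112.00 mm² gives 592.50 mm² — area = 592.50 mm². At z = 35.4: the cylinder is absent (z outside [0, 13]); the cube at (9, 14.5) is not intersected at this z (z outside [8.5, 27]); the 20×28 cube at (9.5, 0.5) contributes its full rectangle (area 560.00 mm²); the cylinder at (0, -0.5) does not reach this height (z outside [1.5, 16.5]); Combining (union): only the 20×28 cube at (9.5, 0.5) is present, so the union is just that shape — area = 560.00 mm². Checking containment: the cross-section at z = 35.4 is a subset of the cross-section at z = 17.

entirely on top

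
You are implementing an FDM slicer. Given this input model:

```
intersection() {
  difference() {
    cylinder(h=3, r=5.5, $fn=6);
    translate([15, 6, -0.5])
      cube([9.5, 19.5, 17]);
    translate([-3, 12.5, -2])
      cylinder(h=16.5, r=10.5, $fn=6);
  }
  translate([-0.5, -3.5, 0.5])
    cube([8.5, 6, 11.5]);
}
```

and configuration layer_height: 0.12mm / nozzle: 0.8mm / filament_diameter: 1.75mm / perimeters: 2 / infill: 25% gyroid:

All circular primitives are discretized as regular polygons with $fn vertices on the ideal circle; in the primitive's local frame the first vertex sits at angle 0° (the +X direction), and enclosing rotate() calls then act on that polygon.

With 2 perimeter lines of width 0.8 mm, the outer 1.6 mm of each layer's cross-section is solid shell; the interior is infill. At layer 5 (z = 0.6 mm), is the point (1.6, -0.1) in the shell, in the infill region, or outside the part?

At z = 0.6 mm: the r=5.5 cylinder contributes a regular 6-gon of circumradius 5.5; the cube at (15, 6) is present — its section is the full 9.5×19.5 rectangle; the r=10.5 cylinder at (-3, 12.5) gives a regular 6-gon of circumradius 10.5 (constant along its height); After the difference (first − rest): starting from the r=5.5 cylinder, the 9.5×19.5 cube at (15, 6) misses the remaining region (no effect); the r=10.5 cylinder at (-3, 12.5) partially overlaps it — only the 7.81 mm² overlap (of its 286.44 mm²) is removed, clipping the outline — 1 connected region; the cube at (-0.5, -3.5) (footprint 8.5×6) is included at this height; Keeping only the common overlap: the 8.5×6 cube at (-0.5, -3.5) partially overlaps that combined region; clipping to the common part keeps 30.66 mm² — 1 connected region. Overall, the cross-section is a single solid region. The nearest boundary edge runs (-0.50, -3.50)→(-0.50, 2.50); distance from the point to it = 2.10 mm. The point is inside the cross-section and 2.10 mm from the nearest boundary — more than the 1.6 mm shell width (2 × 0.8), so it's in the infill interior.

infill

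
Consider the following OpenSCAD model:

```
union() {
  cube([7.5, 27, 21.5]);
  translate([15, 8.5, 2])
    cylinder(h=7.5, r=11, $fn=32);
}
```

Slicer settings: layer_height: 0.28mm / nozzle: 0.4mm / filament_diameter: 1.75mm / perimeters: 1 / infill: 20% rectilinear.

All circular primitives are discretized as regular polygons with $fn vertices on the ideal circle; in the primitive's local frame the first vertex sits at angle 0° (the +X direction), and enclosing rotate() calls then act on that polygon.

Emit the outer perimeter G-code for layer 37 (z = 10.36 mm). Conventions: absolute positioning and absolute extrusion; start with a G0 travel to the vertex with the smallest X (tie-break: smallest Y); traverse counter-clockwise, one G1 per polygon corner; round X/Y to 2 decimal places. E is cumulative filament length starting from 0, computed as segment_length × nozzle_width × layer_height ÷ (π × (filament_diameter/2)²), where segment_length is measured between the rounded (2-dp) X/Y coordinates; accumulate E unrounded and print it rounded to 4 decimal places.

At z = 10.36 mm: the 7.5×27 cube contributes its full rectangle; the cylinder at (15, 8.5) is not intersected at this z (z outside [2, 9.5]); Taking the union: only the 7.5×27 cube is present, so the union is just that shape — 1 connected region. The outline is a single polygon with 4 vertices. Extrusion per mm of travel: 0.4 × 0.28 / (π × 0.875²) = 0.046564. Accumulating E over each segment gives final E = 3.2129.

G0 X0.00 Y0.00 Z10.36
G1 X7.50 Y0.00 E0.3492
G1 X7.50 Y27.00 E1.6065
G1 X0.00 Y27.00 E1.9557
G1 X0.00 Y0.00 E3.2129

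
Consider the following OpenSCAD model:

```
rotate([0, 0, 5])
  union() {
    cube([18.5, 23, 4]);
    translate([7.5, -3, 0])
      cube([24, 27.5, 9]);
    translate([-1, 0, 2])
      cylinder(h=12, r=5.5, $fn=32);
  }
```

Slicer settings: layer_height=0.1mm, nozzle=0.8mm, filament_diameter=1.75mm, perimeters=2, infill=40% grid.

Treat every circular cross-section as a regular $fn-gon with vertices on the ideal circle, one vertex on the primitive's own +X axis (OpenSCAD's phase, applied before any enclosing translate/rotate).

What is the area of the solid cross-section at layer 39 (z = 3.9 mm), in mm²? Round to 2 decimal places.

908.77 mm²

At z = 3.9 mm: the 18.5×23 cube contributes its full rectangle (area 425.50 mm²); the 24×27.5 cube at (7.5, -3) contributes its full rectangle (area 660.00 mm²); the r=5.5 cylinder at (-1, 0) gives a regular 32-gon of circumradius 5.5 (constant along its height) (area = (32/2)·5.500²·sin(360°/32) = 94.42 mm²); Merging all regions: the regions partially overlap — summed areas 1179.92 mm² minus the doubly-counted overlap 271.16 mm² gives 908.77 mm² — area = 908.77 mm²; (rotated 5° about Z; rotation is an isometry so areas/perimeters/island counts are preserved). Overall, the cross-section is a single solid region. Net area = 908.77 mm².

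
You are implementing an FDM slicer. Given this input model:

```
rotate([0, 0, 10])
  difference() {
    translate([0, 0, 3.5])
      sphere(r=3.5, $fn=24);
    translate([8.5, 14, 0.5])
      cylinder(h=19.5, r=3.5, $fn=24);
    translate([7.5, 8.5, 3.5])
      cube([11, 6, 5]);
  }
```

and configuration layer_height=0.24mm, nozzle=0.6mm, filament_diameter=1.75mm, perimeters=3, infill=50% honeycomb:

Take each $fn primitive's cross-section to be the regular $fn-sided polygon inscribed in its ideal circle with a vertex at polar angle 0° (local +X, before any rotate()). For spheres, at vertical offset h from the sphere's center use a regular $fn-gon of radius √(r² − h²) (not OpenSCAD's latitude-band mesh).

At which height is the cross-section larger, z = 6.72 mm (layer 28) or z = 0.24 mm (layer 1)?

Layer 28 (z = 6.72): the r=3.5 sphere slices to a regular 24-gon of circumradius 1.372 (√(r²−h²) with h=3.22 from center) (area = (24/2)·1.372²·sin(360°/24) = 5.84 mm²); the r=3.5 cylinder at (8.5, 14) contributes a regular 24-gon of circumradius 3.5 (area = (24/2)·3.500²·sin(360°/24) = 38.05 mm²); the cube at (7.5, 8.5) (footprint 11×6) is included at this height (area 66.00 mm²); Taking the first minus the rest: starting from the r=3.5 sphere (5.84 mm²), the r=3.5 cylinder at (8.5, 14) misses the remaining region (no effect); the 11×6 cube at (7.5, 8.5) misses the remaining region (no effect) — area = 5.84 mm²; (rotated 10° about Z; rotation is an isometry so areas/perimeters/island counts are preserved). So its area = 5.84 mm². Layer 1 (z = 0.24): the r=3.5 sphere slices to a regular 24-gon of circumradius 1.274 (√(r²−h²) with h=3.26 from center) (area = (24/2)·1.274²·sin(360°/24) = 5.04 mm²); the cylinder at (8.5, 14) is not intersected at this z (z outside [0.5, 20]); the cube at (7.5, 8.5) does not reach this height (z outside [3.5, 8.5]); Taking the first minus the rest: none of the subtracted shapes is present at this height, so the r=3.5 sphere is unchanged — area = 5.04 mm²; (whole slice rotated 10° about Z — lengths, areas and connectivity unchanged). So its area = 5.04 mm². Layer 28 is larger (5.84 vs 5.04 mm²).

layer 28 (z = 6.72 mm)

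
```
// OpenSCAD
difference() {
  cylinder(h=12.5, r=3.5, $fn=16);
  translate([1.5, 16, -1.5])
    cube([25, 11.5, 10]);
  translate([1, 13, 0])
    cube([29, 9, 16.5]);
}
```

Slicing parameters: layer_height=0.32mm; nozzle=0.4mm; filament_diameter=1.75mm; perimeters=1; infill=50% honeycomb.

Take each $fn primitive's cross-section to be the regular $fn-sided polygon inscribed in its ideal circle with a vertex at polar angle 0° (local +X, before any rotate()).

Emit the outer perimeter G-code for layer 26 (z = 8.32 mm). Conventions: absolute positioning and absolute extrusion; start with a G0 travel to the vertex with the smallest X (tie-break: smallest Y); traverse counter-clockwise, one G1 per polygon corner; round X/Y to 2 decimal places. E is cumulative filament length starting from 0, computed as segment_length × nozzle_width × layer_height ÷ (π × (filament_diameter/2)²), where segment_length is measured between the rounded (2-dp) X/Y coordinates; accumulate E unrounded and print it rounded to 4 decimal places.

At z = 8.32 mm: the cylinder: section is a regular 16-gon, circumradius r=3.5; the 25×11.5 cube at (1.5, 16) contributes its full rectangle; the cube at (1, 13) is present — its section is the full 29×9 rectangle; After the difference (first − rest): starting from the r=3.5 cylinder, the 25×11.5 cube at (1.5, 16) misses the remaining region (no effect); the 29×9 cube at (1, 13) misses the remaining region (no effect) — 1 connected region. The outline is a single polygon with 16 vertices. Extrusion per mm of travel: 0.4 × 0.32 / (π × 0.875²) = 0.053216. Accumulating E over each segment gives final E = 1.1617.

G0 X-3.50 Y0.00 Z8.32
G1 X-3.23 Y-1.34 E0.0727
G1 X-2.47 Y-2.47 E0.1452
G1 X-1.34 Y-3.23 E0.2177
G1 X0.00 Y-3.50 E0.2904
G1 X1.34 Y-3.23 E0.3632
G1 X2.47 Y-2.47 E0.4356
G1 X3.23 Y-1.34 E0.5081
G1 X3.50 Y0.00 E0.5809
G1 X3.23 Y1.34 E0.6536
G1 X2.47 Y2.47 E0.7261
G1 X1.34 Y3.23 E0.7985
G1 X0.00 Y3.50 E0.8713
G1 X-1.34 Y3.23 E0.9440
G1 X-2.47 Y2.47 E1.0165
G1 X-3.23 Y1.34 E1.0890
G1 X-3.50 Y0.00 E1.1617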